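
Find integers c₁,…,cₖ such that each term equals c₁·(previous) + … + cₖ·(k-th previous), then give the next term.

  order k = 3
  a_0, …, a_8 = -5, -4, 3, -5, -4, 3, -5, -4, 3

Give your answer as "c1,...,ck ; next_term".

  a_3 = 0·3 + 0·-4 + 1·-5 = -5
  a_4 = 0·-5 + 0·3 + 1·-4 = -4
  a_5 = 0·-4 + 0·-5 + 1·3 = 3
  a_6 = 0·3 + 0·-4 + 1·-5 = -5
  a_7 = 0·-5 + 0·3 + 1·-4 = -4
  a_8 = 0·-4 + 0·-5 + 1·3 = 3
  a_9 = 0·3 + 0·-4 + 1·-5 = -5

0,0,1 ; -5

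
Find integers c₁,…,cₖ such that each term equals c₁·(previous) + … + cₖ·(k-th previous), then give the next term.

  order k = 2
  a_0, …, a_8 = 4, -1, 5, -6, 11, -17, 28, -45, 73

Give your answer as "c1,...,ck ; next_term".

-1,1 ; -118

  a_2 = -1·-1 + 1·4 = 5
  a_3 = -1·5 + 1·-1 = -6
  a_4 = -1·-6 + 1·5 = 11
  a_5 = -1·11 + 1·-6 = -17
  a_6 = -1·-17 + 1·11 = 28
  a_7 = -1·28 + 1·-17 = -45
  a_8 = -1·-45 + 1·28 = 73
  a_9 = -1·73 + 1·-45 = -118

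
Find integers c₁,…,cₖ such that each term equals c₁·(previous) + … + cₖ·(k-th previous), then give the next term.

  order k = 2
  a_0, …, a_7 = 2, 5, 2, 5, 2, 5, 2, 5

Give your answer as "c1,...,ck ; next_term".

0,1 ; 2

  a_2 = 0·5 + 1·2 = 2
  a_3 = 0·2 + 1·5 = 5
  a_4 = 0·5 + 1·2 = 2
  a_5 = 0·2 + 1·5 = 5
  a_6 = 0·5 + 1·2 = 2
  a_7 = 0·2 + 1·5 = 5
  a_8 = 0·5 + 1·2 = 2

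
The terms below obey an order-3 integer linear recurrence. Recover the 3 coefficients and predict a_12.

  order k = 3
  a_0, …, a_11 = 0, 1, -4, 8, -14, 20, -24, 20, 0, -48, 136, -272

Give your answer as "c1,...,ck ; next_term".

  a_3 = -2·-4 + 0·1 + 2·0 = 8
  a_4 = -2·8 + 0·-4 + 2·1 = -14
  a_5 = -2·-14 + 0·8 + 2·-4 = 20
  a_6 = -2·20 + 0·-14 + 2·8 = -24
  a_7 = -2·-24 + 0·20 + 2·-14 = 20
  a_8 = -2·20 + 0·-24 + 2·20 = 0
  a_9 = -2·0 + 0·20 + 2·-24 = -48
  a_10 = -2·-48 + 0·0 + 2·20 = 136
  a_11 = -2·136 + 0·-48 + 2·0 = -272
  a_12 = -2·-272 + 0·136 + 2·-48 = 448

-2,0,2 ; 448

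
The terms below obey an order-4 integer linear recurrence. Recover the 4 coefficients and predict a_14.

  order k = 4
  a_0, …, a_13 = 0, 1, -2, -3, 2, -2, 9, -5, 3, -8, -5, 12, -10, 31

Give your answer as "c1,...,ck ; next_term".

  a_4 = -1·-3 + 0·-2 + -1·1 + -2·0 = 2
  a_5 = -1·2 + 0·-3 + -1·-2 + -2·1 = -2
  a_6 = -1·-2 + 0·2 + -1·-3 + -2·-2 = 9
  a_7 = -1·9 + 0·-2 + -1·2 + -2·-3 = -5
  a_8 = -1·-5 + 0·9 + -1·-2 + -2·2 = 3
  a_9 = -1·3 + 0·-5 + -1·9 + -2·-2 = -8
  a_10 = -1·-8 + 0·3 + -1·-5 + -2·9 = -5
  a_11 = -1·-5 + 0·-8 + -1·3 + -2·-5 = 12
  a_12 = -1·12 + 0·-5 + -1·-8 + -2·3 = -10
  a_13 = -1·-10 + 0·12 + -1·-5 + -2·-8 = 31
  a_14 = -1·31 + 0·-10 + -1·12 + -2·-5 = -33

-1,0,-1,-2 ; -33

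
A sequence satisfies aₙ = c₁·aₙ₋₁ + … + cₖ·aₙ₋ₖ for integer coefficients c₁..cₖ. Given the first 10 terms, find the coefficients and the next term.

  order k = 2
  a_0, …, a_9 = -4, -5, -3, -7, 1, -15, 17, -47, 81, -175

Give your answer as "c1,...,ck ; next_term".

-1,2 ; 337

  a_2 = -1·-5 + 2·-4 = -3
  a_3 = -1·-3 + 2·-5 = -7
  a_4 = -1·-7 + 2·-3 = 1
  a_5 = -1·1 + 2·-7 = -15
  a_6 = -1·-15 + 2·1 = 17
  a_7 = -1·17 + 2·-15 = -47
  a_8 = -1·-47 + 2·17 = 81
  a_9 = -1·81 + 2·-47 = -175
  a_10 = -1·-175 + 2·81 = 337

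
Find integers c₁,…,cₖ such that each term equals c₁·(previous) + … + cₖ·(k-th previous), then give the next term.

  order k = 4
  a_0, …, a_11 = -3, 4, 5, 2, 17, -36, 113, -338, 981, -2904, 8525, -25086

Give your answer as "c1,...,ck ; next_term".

-2,3,0,-2 ; 73785

  a_4 = -2·2 + 3·5 + 0·4 + -2·-3 = 17
  a_5 = -2·17 + 3·2 + 0·5 + -2·4 = -36
  a_6 = -2·-36 + 3·17 + 0·2 + -2·5 = 113
  a_7 = -2·113 + 3·-36 + 0·17 + -2·2 = -338
  a_8 = -2·-338 + 3·113 + 0·-36 + -2·17 = 981
  a_9 = -2·981 + 3·-338 + 0·113 + -2·-36 = -2904
  a_10 = -2·-2904 + 3·981 + 0·-338 + -2·113 = 8525
  a_11 = -2·8525 + 3·-2904 + 0·981 + -2·-338 = -25086
  a_12 = -2·-25086 + 3·8525 + 0·-2904 + -2·981 = 73785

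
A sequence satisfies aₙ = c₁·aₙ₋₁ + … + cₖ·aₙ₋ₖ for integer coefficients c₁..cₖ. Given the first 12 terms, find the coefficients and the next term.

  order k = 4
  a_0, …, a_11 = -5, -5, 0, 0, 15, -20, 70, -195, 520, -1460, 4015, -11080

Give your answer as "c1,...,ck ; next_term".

  a_4 = -2·0 + 2·0 + -1·-5 + -2·-5 = 15
  a_5 = -2·15 + 2·0 + -1·0 + -2·-5 = -20
  a_6 = -2·-20 + 2·15 + -1·0 + -2·0 = 70
  a_7 = -2·70 + 2·-20 + -1·15 + -2·0 = -195
  a_8 = -2·-195 + 2·70 + -1·-20 + -2·15 = 520
  a_9 = -2·520 + 2·-195 + -1·70 + -2·-20 = -1460
  a_10 = -2·-1460 + 2·520 + -1·-195 + -2·70 = 4015
  a_11 = -2·4015 + 2·-1460 + -1·520 + -2·-195 = -11080
  a_12 = -2·-11080 + 2·4015 + -1·-1460 + -2·520 = 30610

-2,2,-1,-2 ; 30610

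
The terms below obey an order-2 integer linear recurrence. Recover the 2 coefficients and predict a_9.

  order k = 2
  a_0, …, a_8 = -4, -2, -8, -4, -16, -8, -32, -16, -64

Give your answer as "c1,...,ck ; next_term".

  a_2 = 0·-2 + 2·-4 = -8
  a_3 = 0·-8 + 2·-2 = -4
  a_4 = 0·-4 + 2·-8 = -16
  a_5 = 0·-16 + 2·-4 = -8
  a_6 = 0·-8 + 2·-16 = -32
  a_7 = 0·-32 + 2·-8 = -16
  a_8 = 0·-16 + 2·-32 = -64
  a_9 = 0·-64 + 2·-16 = -32

0,2 ; -32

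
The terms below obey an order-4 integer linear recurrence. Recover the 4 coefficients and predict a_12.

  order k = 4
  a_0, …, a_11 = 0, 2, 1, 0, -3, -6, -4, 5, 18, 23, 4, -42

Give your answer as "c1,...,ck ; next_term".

  a_4 = 1·0 + -1·1 + -1·2 + -1·0 = -3
  a_5 = 1·-3 + -1·0 + -1·1 + -1·2 = -6
  a_6 = 1·-6 + -1·-3 + -1·0 + -1·1 = -4
  a_7 = 1·-4 + -1·-6 + -1·-3 + -1·0 = 5
  a_8 = 1·5 + -1·-4 + -1·-6 + -1·-3 = 18
  a_9 = 1·18 + -1·5 + -1·-4 + -1·-6 = 23
  a_10 = 1·23 + -1·18 + -1·5 + -1·-4 = 4
  a_11 = 1·4 + -1·23 + -1·18 + -1·5 = -42
  a_12 = 1·-42 + -1·4 + -1·23 + -1·18 = -87

1,-1,-1,-1 ; -87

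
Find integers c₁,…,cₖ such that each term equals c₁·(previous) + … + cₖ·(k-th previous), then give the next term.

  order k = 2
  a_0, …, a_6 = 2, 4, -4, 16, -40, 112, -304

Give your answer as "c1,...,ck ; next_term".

-2,2 ; 832

  a_2 = -2·4 + 2·2 = -4
  a_3 = -2·-4 + 2·4 = 16
  a_4 = -2·16 + 2·-4 = -40
  a_5 = -2·-40 + 2·16 = 112
  a_6 = -2·112 + 2·-40 = -304
  a_7 = -2·-304 + 2·112 = 832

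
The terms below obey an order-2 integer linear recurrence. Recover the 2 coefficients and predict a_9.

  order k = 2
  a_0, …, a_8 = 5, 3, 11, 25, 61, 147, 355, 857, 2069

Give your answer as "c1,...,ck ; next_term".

2,1 ; 4995

  a_2 = 2·3 + 1·5 = 11
  a_3 = 2·11 + 1·3 = 25
  a_4 = 2·25 + 1·11 = 61
  a_5 = 2·61 + 1·25 = 147
  a_6 = 2·147 + 1·61 = 355
  a_7 = 2·355 + 1·147 = 857
  a_8 = 2·857 + 1·355 = 2069
  a_9 = 2·2069 + 1·857 = 4995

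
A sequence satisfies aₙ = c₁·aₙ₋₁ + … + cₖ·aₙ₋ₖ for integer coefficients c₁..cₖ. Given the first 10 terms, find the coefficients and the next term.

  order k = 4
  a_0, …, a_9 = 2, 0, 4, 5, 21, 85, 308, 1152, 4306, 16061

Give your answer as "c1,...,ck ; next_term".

3,2,3,-1 ; 59943

  a_4 = 3·5 + 2·4 + 3·0 + -1·2 = 21
  a_5 = 3·21 + 2·5 + 3·4 + -1·0 = 85
  a_6 = 3·85 + 2·21 + 3·5 + -1·4 = 308
  a_7 = 3·308 + 2·85 + 3·21 + -1·5 = 1152
  a_8 = 3·1152 + 2·308 + 3·85 + -1·21 = 4306
  a_9 = 3·4306 + 2·1152 + 3·308 + -1·85 = 16061
  a_10 = 3·16061 + 2·4306 + 3·1152 + -1·308 = 59943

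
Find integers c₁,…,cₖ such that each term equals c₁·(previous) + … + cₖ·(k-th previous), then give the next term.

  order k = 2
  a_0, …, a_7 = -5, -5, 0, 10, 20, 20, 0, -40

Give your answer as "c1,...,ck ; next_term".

  a_2 = 2·-5 + -2·-5 = 0
  a_3 = 2·0 + -2·-5 = 10
  a_4 = 2·10 + -2·0 = 20
  a_5 = 2·20 + -2·10 = 20
  a_6 = 2·20 + -2·20 = 0
  a_7 = 2·0 + -2·20 = -40
  a_8 = 2·-40 + -2·0 = -80

2,-2 ; -80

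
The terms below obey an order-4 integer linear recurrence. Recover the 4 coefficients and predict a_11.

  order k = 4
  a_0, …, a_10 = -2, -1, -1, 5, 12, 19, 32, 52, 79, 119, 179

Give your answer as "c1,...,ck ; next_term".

  a_4 = 2·5 + -1·-1 + 1·-1 + -1·-2 = 12
  a_5 = 2·12 + -1·5 + 1·-1 + -1·-1 = 19
  a_6 = 2·19 + -1·12 + 1·5 + -1·-1 = 32
  a_7 = 2·32 + -1·19 + 1·12 + -1·5 = 52
  a_8 = 2·52 + -1·32 + 1·19 + -1·12 = 79
  a_9 = 2·79 + -1·52 + 1·32 + -1·19 = 119
  a_10 = 2·119 + -1·79 + 1·52 + -1·32 = 179
  a_11 = 2·179 + -1·119 + 1·79 + -1·52 = 266

2,-1,1,-1 ; 266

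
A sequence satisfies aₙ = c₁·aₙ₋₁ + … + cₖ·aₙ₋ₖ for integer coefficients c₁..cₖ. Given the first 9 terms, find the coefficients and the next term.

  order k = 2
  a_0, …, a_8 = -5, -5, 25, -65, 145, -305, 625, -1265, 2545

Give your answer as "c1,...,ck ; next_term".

-3,-2 ; -5105

  a_2 = -3·-5 + -2·-5 = 25
  a_3 = -3·25 + -2·-5 = -65
  a_4 = -3·-65 + -2·25 = 145
  a_5 = -3·145 + -2·-65 = -305
  a_6 = -3·-305 + -2·145 = 625
  a_7 = -3·625 + -2·-305 = -1265
  a_8 = -3·-1265 + -2·625 = 2545
  a_9 = -3·2545 + -2·-1265 = -5105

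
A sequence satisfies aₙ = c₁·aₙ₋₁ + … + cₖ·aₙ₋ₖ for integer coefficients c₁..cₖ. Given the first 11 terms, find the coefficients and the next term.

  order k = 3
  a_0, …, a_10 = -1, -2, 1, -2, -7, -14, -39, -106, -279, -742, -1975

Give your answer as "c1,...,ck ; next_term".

2,1,2 ; -5250

  a_3 = 2·1 + 1·-2 + 2·-1 = -2
  a_4 = 2·-2 + 1·1 + 2·-2 = -7
  a_5 = 2·-7 + 1·-2 + 2·1 = -14
  a_6 = 2·-14 + 1·-7 + 2·-2 = -39
  a_7 = 2·-39 + 1·-14 + 2·-7 = -106
  a_8 = 2·-106 + 1·-39 + 2·-14 = -279
  a_9 = 2·-279 + 1·-106 + 2·-39 = -742
  a_10 = 2·-742 + 1·-279 + 2·-106 = -1975
  a_11 = 2·-1975 + 1·-742 + 2·-279 = -5250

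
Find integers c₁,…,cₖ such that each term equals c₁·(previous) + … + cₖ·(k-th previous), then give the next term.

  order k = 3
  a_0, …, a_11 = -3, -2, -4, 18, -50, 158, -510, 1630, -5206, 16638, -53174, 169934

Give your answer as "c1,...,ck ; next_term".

  a_3 = -3·-4 + 0·-2 + -2·-3 = 18
  a_4 = -3·18 + 0·-4 + -2·-2 = -50
  a_5 = -3·-50 + 0·18 + -2·-4 = 158
  a_6 = -3·158 + 0·-50 + -2·18 = -510
  a_7 = -3·-510 + 0·158 + -2·-50 = 1630
  a_8 = -3·1630 + 0·-510 + -2·158 = -5206
  a_9 = -3·-5206 + 0·1630 + -2·-510 = 16638
  a_10 = -3·16638 + 0·-5206 + -2·1630 = -53174
  a_11 = -3·-53174 + 0·16638 + -2·-5206 = 169934
  a_12 = -3·169934 + 0·-53174 + -2·16638 = -543078

-3,0,-2 ; -543078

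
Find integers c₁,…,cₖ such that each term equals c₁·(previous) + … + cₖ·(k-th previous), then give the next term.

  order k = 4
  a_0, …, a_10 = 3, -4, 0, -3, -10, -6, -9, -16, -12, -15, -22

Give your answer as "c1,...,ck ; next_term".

  a_4 = 1·-3 + 0·0 + 1·-4 + -1·3 = -10
  a_5 = 1·-10 + 0·-3 + 1·0 + -1·-4 = -6
  a_6 = 1·-6 + 0·-10 + 1·-3 + -1·0 = -9
  a_7 = 1·-9 + 0·-6 + 1·-10 + -1·-3 = -16
  a_8 = 1·-16 + 0·-9 + 1·-6 + -1·-10 = -12
  a_9 = 1·-12 + 0·-16 + 1·-9 + -1·-6 = -15
  a_10 = 1·-15 + 0·-12 + 1·-16 + -1·-9 = -22
  a_11 = 1·-22 + 0·-15 + 1·-12 + -1·-16 = -18

1,0,1,-1 ; -18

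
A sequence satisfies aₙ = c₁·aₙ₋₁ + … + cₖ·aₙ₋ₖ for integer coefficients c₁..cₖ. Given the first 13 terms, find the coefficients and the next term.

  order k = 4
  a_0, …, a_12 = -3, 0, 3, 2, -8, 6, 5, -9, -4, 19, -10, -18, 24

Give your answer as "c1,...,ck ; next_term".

-1,-1,0,1 ; 13

  a_4 = -1·2 + -1·3 + 0·0 + 1·-3 = -8
  a_5 = -1·-8 + -1·2 + 0·3 + 1·0 = 6
  a_6 = -1·6 + -1·-8 + 0·2 + 1·3 = 5
  a_7 = -1·5 + -1·6 + 0·-8 + 1·2 = -9
  a_8 = -1·-9 + -1·5 + 0·6 + 1·-8 = -4
  a_9 = -1·-4 + -1·-9 + 0·5 + 1·6 = 19
  a_10 = -1·19 + -1·-4 + 0·-9 + 1·5 = -10
  a_11 = -1·-10 + -1·19 + 0·-4 + 1·-9 = -18
  a_12 = -1·-18 + -1·-10 + 0·19 + 1·-4 = 24
  a_13 = -1·24 + -1·-18 + 0·-10 + 1·19 = 13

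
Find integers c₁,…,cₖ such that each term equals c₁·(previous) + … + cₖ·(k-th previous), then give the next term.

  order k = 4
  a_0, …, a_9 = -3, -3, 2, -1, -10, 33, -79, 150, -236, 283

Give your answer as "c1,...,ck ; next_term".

-3,-2,2,1 ; -156

  a_4 = -3·-1 + -2·2 + 2·-3 + 1·-3 = -10
  a_5 = -3·-10 + -2·-1 + 2·2 + 1·-3 = 33
  a_6 = -3·33 + -2·-10 + 2·-1 + 1·2 = -79
  a_7 = -3·-79 + -2·33 + 2·-10 + 1·-1 = 150
  a_8 = -3·150 + -2·-79 + 2·33 + 1·-10 = -236
  a_9 = -3·-236 + -2·150 + 2·-79 + 1·33 = 283
  a_10 = -3·283 + -2·-236 + 2·150 + 1·-79 = -156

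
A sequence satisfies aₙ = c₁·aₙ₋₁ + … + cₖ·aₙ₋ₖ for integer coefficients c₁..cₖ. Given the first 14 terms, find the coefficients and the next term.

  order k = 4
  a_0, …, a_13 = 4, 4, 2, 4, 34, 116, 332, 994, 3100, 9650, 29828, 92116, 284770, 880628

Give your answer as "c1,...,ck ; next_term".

3,-1,3,3 ; 2722946

  a_4 = 3·4 + -1·2 + 3·4 + 3·4 = 34
  a_5 = 3·34 + -1·4 + 3·2 + 3·4 = 116
  a_6 = 3·116 + -1·34 + 3·4 + 3·2 = 332
  a_7 = 3·332 + -1·116 + 3·34 + 3·4 = 994
  a_8 = 3·994 + -1·332 + 3·116 + 3·34 = 3100
  a_9 = 3·3100 + -1·994 + 3·332 + 3·116 = 9650
  a_10 = 3·9650 + -1·3100 + 3·994 + 3·332 = 29828
  a_11 = 3·29828 + -1·9650 + 3·3100 + 3·994 = 92116
  a_12 = 3·92116 + -1·29828 + 3·9650 + 3·3100 = 284770
  a_13 = 3·284770 + -1·92116 + 3·29828 + 3·9650 = 880628
  a_14 = 3·880628 + -1·284770 + 3·92116 + 3·29828 = 2722946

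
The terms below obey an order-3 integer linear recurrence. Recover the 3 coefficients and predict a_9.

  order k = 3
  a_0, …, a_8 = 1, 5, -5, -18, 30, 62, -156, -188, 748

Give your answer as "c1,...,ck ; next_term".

0,-4,2 ; 440

  a_3 = 0·-5 + -4·5 + 2·1 = -18
  a_4 = 0·-18 + -4·-5 + 2·5 = 30
  a_5 = 0·30 + -4·-18 + 2·-5 = 62
  a_6 = 0·62 + -4·30 + 2·-18 = -156
  a_7 = 0·-156 + -4·62 + 2·30 = -188
  a_8 = 0·-188 + -4·-156 + 2·62 = 748
  a_9 = 0·748 + -4·-188 + 2·-156 = 440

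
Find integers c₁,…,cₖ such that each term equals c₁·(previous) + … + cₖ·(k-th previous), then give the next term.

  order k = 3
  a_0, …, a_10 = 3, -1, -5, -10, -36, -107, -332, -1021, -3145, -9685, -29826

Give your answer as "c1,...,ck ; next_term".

  a_3 = 2·-5 + 3·-1 + 1·3 = -10
  a_4 = 2·-10 + 3·-5 + 1·-1 = -36
  a_5 = 2·-36 + 3·-10 + 1·-5 = -107
  a_6 = 2·-107 + 3·-36 + 1·-10 = -332
  a_7 = 2·-332 + 3·-107 + 1·-36 = -1021
  a_8 = 2·-1021 + 3·-332 + 1·-107 = -3145
  a_9 = 2·-3145 + 3·-1021 + 1·-332 = -9685
  a_10 = 2·-9685 + 3·-3145 + 1·-1021 = -29826
  a_11 = 2·-29826 + 3·-9685 + 1·-3145 = -91852

2,3,1 ; -91852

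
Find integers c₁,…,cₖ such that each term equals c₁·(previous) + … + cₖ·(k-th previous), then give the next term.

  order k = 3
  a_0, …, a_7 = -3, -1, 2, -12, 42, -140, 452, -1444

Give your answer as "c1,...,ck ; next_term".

  a_3 = -4·2 + -2·-1 + 2·-3 = -12
  a_4 = -4·-12 + -2·2 + 2·-1 = 42
  a_5 = -4·42 + -2·-12 + 2·2 = -140
  a_6 = -4·-140 + -2·42 + 2·-12 = 452
  a_7 = -4·452 + -2·-140 + 2·42 = -1444
  a_8 = -4·-1444 + -2·452 + 2·-140 = 4592

-4,-2,2 ; 4592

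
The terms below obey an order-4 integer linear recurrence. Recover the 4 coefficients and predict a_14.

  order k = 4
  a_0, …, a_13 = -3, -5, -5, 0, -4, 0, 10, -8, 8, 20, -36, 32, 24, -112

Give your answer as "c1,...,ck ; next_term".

0,0,2,-2 ; 136

  a_4 = 0·0 + 0·-5 + 2·-5 + -2·-3 = -4
  a_5 = 0·-4 + 0·0 + 2·-5 + -2·-5 = 0
  a_6 = 0·0 + 0·-4 + 2·0 + -2·-5 = 10
  a_7 = 0·10 + 0·0 + 2·-4 + -2·0 = -8
  a_8 = 0·-8 + 0·10 + 2·0 + -2·-4 = 8
  a_9 = 0·8 + 0·-8 + 2·10 + -2·0 = 20
  a_10 = 0·20 + 0·8 + 2·-8 + -2·10 = -36
  a_11 = 0·-36 + 0·20 + 2·8 + -2·-8 = 32
  a_12 = 0·32 + 0·-36 + 2·20 + -2·8 = 24
  a_13 = 0·24 + 0·32 + 2·-36 + -2·20 = -112
  a_14 = 0·-112 + 0·24 + 2·32 + -2·-36 = 136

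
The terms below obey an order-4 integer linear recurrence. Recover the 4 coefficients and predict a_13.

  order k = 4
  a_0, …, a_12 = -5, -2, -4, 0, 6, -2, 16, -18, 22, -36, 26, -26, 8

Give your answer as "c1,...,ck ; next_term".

  a_4 = -1·0 + 1·-4 + 0·-2 + -2·-5 = 6
  a_5 = -1·6 + 1·0 + 0·-4 + -2·-2 = -2
  a_6 = -1·-2 + 1·6 + 0·0 + -2·-4 = 16
  a_7 = -1·16 + 1·-2 + 0·6 + -2·0 = -18
  a_8 = -1·-18 + 1·16 + 0·-2 + -2·6 = 22
  a_9 = -1·22 + 1·-18 + 0·16 + -2·-2 = -36
  a_10 = -1·-36 + 1·22 + 0·-18 + -2·16 = 26
  a_11 = -1·26 + 1·-36 + 0·22 + -2·-18 = -26
  a_12 = -1·-26 + 1·26 + 0·-36 + -2·22 = 8
  a_13 = -1·8 + 1·-26 + 0·26 + -2·-36 = 38

-1,1,0,-2 ; 38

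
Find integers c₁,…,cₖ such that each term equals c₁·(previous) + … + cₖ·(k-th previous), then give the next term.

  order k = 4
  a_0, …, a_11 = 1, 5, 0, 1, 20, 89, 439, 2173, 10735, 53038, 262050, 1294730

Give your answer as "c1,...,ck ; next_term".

  a_4 = 4·1 + 4·0 + 3·5 + 1·1 = 20
  a_5 = 4·20 + 4·1 + 3·0 + 1·5 = 89
  a_6 = 4·89 + 4·20 + 3·1 + 1·0 = 439
  a_7 = 4·439 + 4·89 + 3·20 + 1·1 = 2173
  a_8 = 4·2173 + 4·439 + 3·89 + 1·20 = 10735
  a_9 = 4·10735 + 4·2173 + 3·439 + 1·89 = 53038
  a_10 = 4·53038 + 4·10735 + 3·2173 + 1·439 = 262050
  a_11 = 4·262050 + 4·53038 + 3·10735 + 1·2173 = 1294730
  a_12 = 4·1294730 + 4·262050 + 3·53038 + 1·10735 = 6396969

4,4,3,1 ; 6396969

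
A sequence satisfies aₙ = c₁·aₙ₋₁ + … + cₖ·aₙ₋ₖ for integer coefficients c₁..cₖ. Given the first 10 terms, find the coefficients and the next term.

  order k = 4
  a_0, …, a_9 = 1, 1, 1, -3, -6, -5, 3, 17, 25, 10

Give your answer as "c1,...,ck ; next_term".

  a_4 = 1·-3 + -1·1 + -1·1 + -1·1 = -6
  a_5 = 1·-6 + -1·-3 + -1·1 + -1·1 = -5
  a_6 = 1·-5 + -1·-6 + -1·-3 + -1·1 = 3
  a_7 = 1·3 + -1·-5 + -1·-6 + -1·-3 = 17
  a_8 = 1·17 + -1·3 + -1·-5 + -1·-6 = 25
  a_9 = 1·25 + -1·17 + -1·3 + -1·-5 = 10
  a_10 = 1·10 + -1·25 + -1·17 + -1·3 = -35

1,-1,-1,-1 ; -35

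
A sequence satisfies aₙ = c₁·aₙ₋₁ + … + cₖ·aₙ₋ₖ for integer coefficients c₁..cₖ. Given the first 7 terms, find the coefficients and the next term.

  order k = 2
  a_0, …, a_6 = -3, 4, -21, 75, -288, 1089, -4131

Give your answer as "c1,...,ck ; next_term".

  a_2 = -3·4 + 3·-3 = -21
  a_3 = -3·-21 + 3·4 = 75
  a_4 = -3·75 + 3·-21 = -288
  a_5 = -3·-288 + 3·75 = 1089
  a_6 = -3·1089 + 3·-288 = -4131
  a_7 = -3·-4131 + 3·1089 = 15660

-3,3 ; 15660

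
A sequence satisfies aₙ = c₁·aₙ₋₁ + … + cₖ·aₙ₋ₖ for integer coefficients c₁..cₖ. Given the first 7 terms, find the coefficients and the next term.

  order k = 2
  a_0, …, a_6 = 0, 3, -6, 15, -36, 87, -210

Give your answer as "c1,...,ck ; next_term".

  a_2 = -2·3 + 1·0 = -6
  a_3 = -2·-6 + 1·3 = 15
  a_4 = -2·15 + 1·-6 = -36
  a_5 = -2·-36 + 1·15 = 87
  a_6 = -2·87 + 1·-36 = -210
  a_7 = -2·-210 + 1·87 = 507

-2,1 ; 507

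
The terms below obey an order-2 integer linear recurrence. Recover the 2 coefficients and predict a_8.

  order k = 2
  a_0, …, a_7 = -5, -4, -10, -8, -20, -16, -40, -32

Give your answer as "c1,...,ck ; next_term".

0,2 ; -80

  a_2 = 0·-4 + 2·-5 = -10
  a_3 = 0·-10 + 2·-4 = -8
  a_4 = 0·-8 + 2·-10 = -20
  a_5 = 0·-20 + 2·-8 = -16
  a_6 = 0·-16 + 2·-20 = -40
  a_7 = 0·-40 + 2·-16 = -32
  a_8 = 0·-32 + 2·-40 = -80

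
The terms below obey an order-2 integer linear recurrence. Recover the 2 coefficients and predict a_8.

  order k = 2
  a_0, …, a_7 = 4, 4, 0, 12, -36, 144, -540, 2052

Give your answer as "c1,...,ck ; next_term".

-3,3 ; -7776

  a_2 = -3·4 + 3·4 = 0
  a_3 = -3·0 + 3·4 = 12
  a_4 = -3·12 + 3·0 = -36
  a_5 = -3·-36 + 3·12 = 144
  a_6 = -3·144 + 3·-36 = -540
  a_7 = -3·-540 + 3·144 = 2052
  a_8 = -3·2052 + 3·-540 = -7776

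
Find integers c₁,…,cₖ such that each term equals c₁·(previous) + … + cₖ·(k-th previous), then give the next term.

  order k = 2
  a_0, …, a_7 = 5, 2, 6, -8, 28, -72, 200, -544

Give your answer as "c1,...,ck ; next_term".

-2,2 ; 1488

  a_2 = -2·2 + 2·5 = 6
  a_3 = -2·6 + 2·2 = -8
  a_4 = -2·-8 + 2·6 = 28
  a_5 = -2·28 + 2·-8 = -72
  a_6 = -2·-72 + 2·28 = 200
  a_7 = -2·200 + 2·-72 = -544
  a_8 = -2·-544 + 2·200 = 1488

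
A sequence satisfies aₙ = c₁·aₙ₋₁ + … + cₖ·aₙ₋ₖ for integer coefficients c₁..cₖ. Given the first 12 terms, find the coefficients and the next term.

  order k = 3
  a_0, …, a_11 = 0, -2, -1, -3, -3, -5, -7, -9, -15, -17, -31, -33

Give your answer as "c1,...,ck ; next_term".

-1,2,2 ; -63

  a_3 = -1·-1 + 2·-2 + 2·0 = -3
  a_4 = -1·-3 + 2·-1 + 2·-2 = -3
  a_5 = -1·-3 + 2·-3 + 2·-1 = -5
  a_6 = -1·-5 + 2·-3 + 2·-3 = -7
  a_7 = -1·-7 + 2·-5 + 2·-3 = -9
  a_8 = -1·-9 + 2·-7 + 2·-5 = -15
  a_9 = -1·-15 + 2·-9 + 2·-7 = -17
  a_10 = -1·-17 + 2·-15 + 2·-9 = -31
  a_11 = -1·-31 + 2·-17 + 2·-15 = -33
  a_12 = -1·-33 + 2·-31 + 2·-17 = -63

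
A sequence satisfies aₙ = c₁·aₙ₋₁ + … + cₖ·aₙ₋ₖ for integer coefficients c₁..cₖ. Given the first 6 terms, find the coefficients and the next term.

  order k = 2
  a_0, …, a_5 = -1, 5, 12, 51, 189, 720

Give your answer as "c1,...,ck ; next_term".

3,3 ; 2727

  a_2 = 3·5 + 3·-1 = 12
  a_3 = 3·12 + 3·5 = 51
  a_4 = 3·51 + 3·12 = 189
  a_5 = 3·189 + 3·51 = 720
  a_6 = 3·720 + 3·189 = 2727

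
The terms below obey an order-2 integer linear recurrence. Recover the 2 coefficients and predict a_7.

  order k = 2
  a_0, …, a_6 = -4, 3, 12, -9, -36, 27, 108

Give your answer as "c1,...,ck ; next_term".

  a_2 = 0·3 + -3·-4 = 12
  a_3 = 0·12 + -3·3 = -9
  a_4 = 0·-9 + -3·12 = -36
  a_5 = 0·-36 + -3·-9 = 27
  a_6 = 0·27 + -3·-36 = 108
  a_7 = 0·108 + -3·27 = -81

0,-3 ; -81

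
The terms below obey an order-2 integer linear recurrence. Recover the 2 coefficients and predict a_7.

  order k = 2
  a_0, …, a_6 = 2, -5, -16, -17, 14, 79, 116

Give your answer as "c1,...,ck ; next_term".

2,-3 ; -5

  a_2 = 2·-5 + -3·2 = -16
  a_3 = 2·-16 + -3·-5 = -17
  a_4 = 2·-17 + -3·-16 = 14
  a_5 = 2·14 + -3·-17 = 79
  a_6 = 2·79 + -3·14 = 116
  a_7 = 2·116 + -3·79 = -5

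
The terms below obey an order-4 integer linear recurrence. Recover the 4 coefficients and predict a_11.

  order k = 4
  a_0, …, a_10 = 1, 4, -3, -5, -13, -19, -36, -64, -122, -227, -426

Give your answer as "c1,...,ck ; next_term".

2,0,-1,1 ; -794

  a_4 = 2·-5 + 0·-3 + -1·4 + 1·1 = -13
  a_5 = 2·-13 + 0·-5 + -1·-3 + 1·4 = -19
  a_6 = 2·-19 + 0·-13 + -1·-5 + 1·-3 = -36
  a_7 = 2·-36 + 0·-19 + -1·-13 + 1·-5 = -64
  a_8 = 2·-64 + 0·-36 + -1·-19 + 1·-13 = -122
  a_9 = 2·-122 + 0·-64 + -1·-36 + 1·-19 = -227
  a_10 = 2·-227 + 0·-122 + -1·-64 + 1·-36 = -426
  a_11 = 2·-426 + 0·-227 + -1·-122 + 1·-64 = -794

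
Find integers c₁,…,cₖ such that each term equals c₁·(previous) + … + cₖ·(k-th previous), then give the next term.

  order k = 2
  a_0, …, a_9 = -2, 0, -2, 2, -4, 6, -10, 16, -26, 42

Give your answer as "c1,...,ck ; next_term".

  a_2 = -1·0 + 1·-2 = -2
  a_3 = -1·-2 + 1·0 = 2
  a_4 = -1·2 + 1·-2 = -4
  a_5 = -1·-4 + 1·2 = 6
  a_6 = -1·6 + 1·-4 = -10
  a_7 = -1·-10 + 1·6 = 16
  a_8 = -1·16 + 1·-10 = -26
  a_9 = -1·-26 + 1·16 = 42
  a_10 = -1·42 + 1·-26 = -68

-1,1 ; -68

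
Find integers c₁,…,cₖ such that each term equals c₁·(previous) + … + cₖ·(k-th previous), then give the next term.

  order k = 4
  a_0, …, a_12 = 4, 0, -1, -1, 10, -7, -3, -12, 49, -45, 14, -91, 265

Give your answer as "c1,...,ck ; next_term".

  a_4 = -1·-1 + -1·-1 + -2·0 + 2·4 = 10
  a_5 = -1·10 + -1·-1 + -2·-1 + 2·0 = -7
  a_6 = -1·-7 + -1·10 + -2·-1 + 2·-1 = -3
  a_7 = -1·-3 + -1·-7 + -2·10 + 2·-1 = -12
  a_8 = -1·-12 + -1·-3 + -2·-7 + 2·10 = 49
  a_9 = -1·49 + -1·-12 + -2·-3 + 2·-7 = -45
  a_10 = -1·-45 + -1·49 + -2·-12 + 2·-3 = 14
  a_11 = -1·14 + -1·-45 + -2·49 + 2·-12 = -91
  a_12 = -1·-91 + -1·14 + -2·-45 + 2·49 = 265
  a_13 = -1·265 + -1·-91 + -2·14 + 2·-45 = -292

-1,-1,-2,2 ; -292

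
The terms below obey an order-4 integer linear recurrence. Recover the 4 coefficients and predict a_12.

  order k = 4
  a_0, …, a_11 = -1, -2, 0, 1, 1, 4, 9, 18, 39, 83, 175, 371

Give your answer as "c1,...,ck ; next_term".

  a_4 = 2·1 + 0·0 + 1·-2 + -1·-1 = 1
  a_5 = 2·1 + 0·1 + 1·0 + -1·-2 = 4
  a_6 = 2·4 + 0·1 + 1·1 + -1·0 = 9
  a_7 = 2·9 + 0·4 + 1·1 + -1·1 = 18
  a_8 = 2·18 + 0·9 + 1·4 + -1·1 = 39
  a_9 = 2·39 + 0·18 + 1·9 + -1·4 = 83
  a_10 = 2·83 + 0·39 + 1·18 + -1·9 = 175
  a_11 = 2·175 + 0·83 + 1·39 + -1·18 = 371
  a_12 = 2·371 + 0·175 + 1·83 + -1·39 = 786

2,0,1,-1 ; 786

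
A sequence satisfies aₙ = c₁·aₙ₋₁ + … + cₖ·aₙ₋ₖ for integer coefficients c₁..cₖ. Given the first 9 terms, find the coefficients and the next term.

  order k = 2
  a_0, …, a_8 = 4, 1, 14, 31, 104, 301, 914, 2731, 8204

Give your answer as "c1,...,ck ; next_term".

  a_2 = 2·1 + 3·4 = 14
  a_3 = 2·14 + 3·1 = 31
  a_4 = 2·31 + 3·14 = 104
  a_5 = 2·104 + 3·31 = 301
  a_6 = 2·301 + 3·104 = 914
  a_7 = 2·914 + 3·301 = 2731
  a_8 = 2·2731 + 3·914 = 8204
  a_9 = 2·8204 + 3·2731 = 24601

2,3 ; 24601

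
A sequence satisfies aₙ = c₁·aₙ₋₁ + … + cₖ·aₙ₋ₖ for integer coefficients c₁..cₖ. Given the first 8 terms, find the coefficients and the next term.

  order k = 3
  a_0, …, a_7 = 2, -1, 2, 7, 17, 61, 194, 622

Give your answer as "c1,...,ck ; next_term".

  a_3 = 2·2 + 3·-1 + 3·2 = 7
  a_4 = 2·7 + 3·2 + 3·-1 = 17
  a_5 = 2·17 + 3·7 + 3·2 = 61
  a_6 = 2·61 + 3·17 + 3·7 = 194
  a_7 = 2·194 + 3·61 + 3·17 = 622
  a_8 = 2·622 + 3·194 + 3·61 = 2009

2,3,3 ; 2009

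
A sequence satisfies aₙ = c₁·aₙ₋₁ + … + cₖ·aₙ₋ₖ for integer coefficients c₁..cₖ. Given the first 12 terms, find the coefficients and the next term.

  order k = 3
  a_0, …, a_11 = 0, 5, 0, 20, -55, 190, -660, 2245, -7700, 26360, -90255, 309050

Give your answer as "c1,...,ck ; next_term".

  a_3 = -2·0 + 4·5 + -3·0 = 20
  a_4 = -2·20 + 4·0 + -3·5 = -55
  a_5 = -2·-55 + 4·20 + -3·0 = 190
  a_6 = -2·190 + 4·-55 + -3·20 = -660
  a_7 = -2·-660 + 4·190 + -3·-55 = 2245
  a_8 = -2·2245 + 4·-660 + -3·190 = -7700
  a_9 = -2·-7700 + 4·2245 + -3·-660 = 26360
  a_10 = -2·26360 + 4·-7700 + -3·2245 = -90255
  a_11 = -2·-90255 + 4·26360 + -3·-7700 = 309050
  a_12 = -2·309050 + 4·-90255 + -3·26360 = -1058200

-2,4,-3 ; -1058200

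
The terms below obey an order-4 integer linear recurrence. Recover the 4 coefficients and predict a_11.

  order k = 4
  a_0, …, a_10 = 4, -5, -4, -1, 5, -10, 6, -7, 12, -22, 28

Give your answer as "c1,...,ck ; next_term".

-1,0,0,1 ; -35

  a_4 = -1·-1 + 0·-4 + 0·-5 + 1·4 = 5
  a_5 = -1·5 + 0·-1 + 0·-4 + 1·-5 = -10
  a_6 = -1·-10 + 0·5 + 0·-1 + 1·-4 = 6
  a_7 = -1·6 + 0·-10 + 0·5 + 1·-1 = -7
  a_8 = -1·-7 + 0·6 + 0·-10 + 1·5 = 12
  a_9 = -1·12 + 0·-7 + 0·6 + 1·-10 = -22
  a_10 = -1·-22 + 0·12 + 0·-7 + 1·6 = 28
  a_11 = -1·28 + 0·-22 + 0·12 + 1·-7 = -35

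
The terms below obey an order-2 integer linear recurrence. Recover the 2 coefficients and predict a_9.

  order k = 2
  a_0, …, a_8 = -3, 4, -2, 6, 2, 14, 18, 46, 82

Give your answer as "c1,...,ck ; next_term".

1,2 ; 174

  a_2 = 1·4 + 2·-3 = -2
  a_3 = 1·-2 + 2·4 = 6
  a_4 = 1·6 + 2·-2 = 2
  a_5 = 1·2 + 2·6 = 14
  a_6 = 1·14 + 2·2 = 18
  a_7 = 1·18 + 2·14 = 46
  a_8 = 1·46 + 2·18 = 82
  a_9 = 1·82 + 2·46 = 174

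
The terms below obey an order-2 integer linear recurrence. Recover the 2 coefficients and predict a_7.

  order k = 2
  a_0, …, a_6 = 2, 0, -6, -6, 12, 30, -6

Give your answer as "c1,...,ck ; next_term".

1,-3 ; -96

  a_2 = 1·0 + -3·2 = -6
  a_3 = 1·-6 + -3·0 = -6
  a_4 = 1·-6 + -3·-6 = 12
  a_5 = 1·12 + -3·-6 = 30
  a_6 = 1·30 + -3·12 = -6
  a_7 = 1·-6 + -3·30 = -96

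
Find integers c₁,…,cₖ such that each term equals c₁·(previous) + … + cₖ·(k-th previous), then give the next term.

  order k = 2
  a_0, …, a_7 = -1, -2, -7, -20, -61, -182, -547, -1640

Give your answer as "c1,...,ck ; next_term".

  a_2 = 2·-2 + 3·-1 = -7
  a_3 = 2·-7 + 3·-2 = -20
  a_4 = 2·-20 + 3·-7 = -61
  a_5 = 2·-61 + 3·-20 = -182
  a_6 = 2·-182 + 3·-61 = -547
  a_7 = 2·-547 + 3·-182 = -1640
  a_8 = 2·-1640 + 3·-547 = -4921

2,3 ; -4921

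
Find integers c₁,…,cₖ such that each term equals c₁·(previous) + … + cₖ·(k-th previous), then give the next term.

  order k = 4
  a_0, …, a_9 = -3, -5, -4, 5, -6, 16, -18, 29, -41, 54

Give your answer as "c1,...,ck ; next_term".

-1,1,0,-1 ; -77

  a_4 = -1·5 + 1·-4 + 0·-5 + -1·-3 = -6
  a_5 = -1·-6 + 1·5 + 0·-4 + -1·-5 = 16
  a_6 = -1·16 + 1·-6 + 0·5 + -1·-4 = -18
  a_7 = -1·-18 + 1·16 + 0·-6 + -1·5 = 29
  a_8 = -1·29 + 1·-18 + 0·16 + -1·-6 = -41
  a_9 = -1·-41 + 1·29 + 0·-18 + -1·16 = 54
  a_10 = -1·54 + 1·-41 + 0·29 + -1·-18 = -77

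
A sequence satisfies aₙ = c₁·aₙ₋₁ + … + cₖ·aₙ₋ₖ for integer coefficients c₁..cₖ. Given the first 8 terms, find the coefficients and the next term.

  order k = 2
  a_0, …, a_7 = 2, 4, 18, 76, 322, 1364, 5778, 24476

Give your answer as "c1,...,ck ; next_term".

4,1 ; 103682

  a_2 = 4·4 + 1·2 = 18
  a_3 = 4·18 + 1·4 = 76
  a_4 = 4·76 + 1·18 = 322
  a_5 = 4·322 + 1·76 = 1364
  a_6 = 4·1364 + 1·322 = 5778
  a_7 = 4·5778 + 1·1364 = 24476
  a_8 = 4·24476 + 1·5778 = 103682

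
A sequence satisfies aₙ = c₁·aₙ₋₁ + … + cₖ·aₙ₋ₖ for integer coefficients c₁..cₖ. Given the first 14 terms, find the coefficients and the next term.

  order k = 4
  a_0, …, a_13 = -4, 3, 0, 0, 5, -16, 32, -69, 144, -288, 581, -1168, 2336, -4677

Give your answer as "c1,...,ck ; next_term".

-2,0,-1,-2 ; 9360

  a_4 = -2·0 + 0·0 + -1·3 + -2·-4 = 5
  a_5 = -2·5 + 0·0 + -1·0 + -2·3 = -16
  a_6 = -2·-16 + 0·5 + -1·0 + -2·0 = 32
  a_7 = -2·32 + 0·-16 + -1·5 + -2·0 = -69
  a_8 = -2·-69 + 0·32 + -1·-16 + -2·5 = 144
  a_9 = -2·144 + 0·-69 + -1·32 + -2·-16 = -288
  a_10 = -2·-288 + 0·144 + -1·-69 + -2·32 = 581
  a_11 = -2·581 + 0·-288 + -1·144 + -2·-69 = -1168
  a_12 = -2·-1168 + 0·581 + -1·-288 + -2·144 = 2336
  a_13 = -2·2336 + 0·-1168 + -1·581 + -2·-288 = -4677
  a_14 = -2·-4677 + 0·2336 + -1·-1168 + -2·581 = 9360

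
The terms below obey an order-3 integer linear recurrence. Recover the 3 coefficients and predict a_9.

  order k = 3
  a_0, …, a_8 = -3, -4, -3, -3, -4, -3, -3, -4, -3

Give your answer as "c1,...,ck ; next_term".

  a_3 = 0·-3 + 0·-4 + 1·-3 = -3
  a_4 = 0·-3 + 0·-3 + 1·-4 = -4
  a_5 = 0·-4 + 0·-3 + 1·-3 = -3
  a_6 = 0·-3 + 0·-4 + 1·-3 = -3
  a_7 = 0·-3 + 0·-3 + 1·-4 = -4
  a_8 = 0·-4 + 0·-3 + 1·-3 = -3
  a_9 = 0·-3 + 0·-4 + 1·-3 = -3

0,0,1 ; -3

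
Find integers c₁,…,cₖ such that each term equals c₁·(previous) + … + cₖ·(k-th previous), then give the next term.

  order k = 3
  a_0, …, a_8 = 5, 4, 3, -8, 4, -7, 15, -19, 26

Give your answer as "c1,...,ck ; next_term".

-1,0,-1 ; -41

  a_3 = -1·3 + 0·4 + -1·5 = -8
  a_4 = -1·-8 + 0·3 + -1·4 = 4
  a_5 = -1·4 + 0·-8 + -1·3 = -7
  a_6 = -1·-7 + 0·4 + -1·-8 = 15
  a_7 = -1·15 + 0·-7 + -1·4 = -19
  a_8 = -1·-19 + 0·15 + -1·-7 = 26
  a_9 = -1·26 + 0·-19 + -1·15 = -41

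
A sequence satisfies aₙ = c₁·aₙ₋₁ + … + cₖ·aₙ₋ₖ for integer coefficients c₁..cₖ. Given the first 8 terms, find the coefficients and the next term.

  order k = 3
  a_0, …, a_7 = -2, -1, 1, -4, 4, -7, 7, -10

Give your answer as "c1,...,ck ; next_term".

  a_3 = -1·1 + 1·-1 + 1·-2 = -4
  a_4 = -1·-4 + 1·1 + 1·-1 = 4
  a_5 = -1·4 + 1·-4 + 1·1 = -7
  a_6 = -1·-7 + 1·4 + 1·-4 = 7
  a_7 = -1·7 + 1·-7 + 1·4 = -10
  a_8 = -1·-10 + 1·7 + 1·-7 = 10

-1,1,1 ; 10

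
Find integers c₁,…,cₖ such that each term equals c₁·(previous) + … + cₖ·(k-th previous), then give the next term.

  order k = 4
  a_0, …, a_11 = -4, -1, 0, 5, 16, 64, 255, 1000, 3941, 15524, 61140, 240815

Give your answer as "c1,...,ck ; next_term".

  a_4 = 3·5 + 3·0 + 3·-1 + -1·-4 = 16
  a_5 = 3·16 + 3·5 + 3·0 + -1·-1 = 64
  a_6 = 3·64 + 3·16 + 3·5 + -1·0 = 255
  a_7 = 3·255 + 3·64 + 3·16 + -1·5 = 1000
  a_8 = 3·1000 + 3·255 + 3·64 + -1·16 = 3941
  a_9 = 3·3941 + 3·1000 + 3·255 + -1·64 = 15524
  a_10 = 3·15524 + 3·3941 + 3·1000 + -1·255 = 61140
  a_11 = 3·61140 + 3·15524 + 3·3941 + -1·1000 = 240815
  a_12 = 3·240815 + 3·61140 + 3·15524 + -1·3941 = 948496

3,3,3,-1 ; 948496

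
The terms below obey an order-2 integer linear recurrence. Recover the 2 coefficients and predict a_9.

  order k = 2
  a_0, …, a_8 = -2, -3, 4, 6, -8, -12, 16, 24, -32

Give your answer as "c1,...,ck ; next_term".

0,-2 ; -48

  a_2 = 0·-3 + -2·-2 = 4
  a_3 = 0·4 + -2·-3 = 6
  a_4 = 0·6 + -2·4 = -8
  a_5 = 0·-8 + -2·6 = -12
  a_6 = 0·-12 + -2·-8 = 16
  a_7 = 0·16 + -2·-12 = 24
  a_8 = 0·24 + -2·16 = -32
  a_9 = 0·-32 + -2·24 = -48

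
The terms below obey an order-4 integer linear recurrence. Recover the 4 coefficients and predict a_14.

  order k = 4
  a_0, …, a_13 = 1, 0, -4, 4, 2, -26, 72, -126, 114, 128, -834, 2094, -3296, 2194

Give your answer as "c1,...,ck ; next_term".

  a_4 = -3·4 + -3·-4 + 2·0 + 2·1 = 2
  a_5 = -3·2 + -3·4 + 2·-4 + 2·0 = -26
  a_6 = -3·-26 + -3·2 + 2·4 + 2·-4 = 72
  a_7 = -3·72 + -3·-26 + 2·2 + 2·4 = -126
  a_8 = -3·-126 + -3·72 + 2·-26 + 2·2 = 114
  a_9 = -3·114 + -3·-126 + 2·72 + 2·-26 = 128
  a_10 = -3·128 + -3·114 + 2·-126 + 2·72 = -834
  a_11 = -3·-834 + -3·128 + 2·114 + 2·-126 = 2094
  a_12 = -3·2094 + -3·-834 + 2·128 + 2·114 = -3296
  a_13 = -3·-3296 + -3·2094 + 2·-834 + 2·128 = 2194
  a_14 = -3·2194 + -3·-3296 + 2·2094 + 2·-834 = 5826

-3,-3,2,2 ; 5826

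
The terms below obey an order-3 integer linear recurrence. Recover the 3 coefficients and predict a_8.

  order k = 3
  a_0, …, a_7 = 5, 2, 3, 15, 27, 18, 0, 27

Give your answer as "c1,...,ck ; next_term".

2,-3,3 ; 108

  a_3 = 2·3 + -3·2 + 3·5 = 15
  a_4 = 2·15 + -3·3 + 3·2 = 27
  a_5 = 2·27 + -3·15 + 3·3 = 18
  a_6 = 2·18 + -3·27 + 3·15 = 0
  a_7 = 2·0 + -3·18 + 3·27 = 27
  a_8 = 2·27 + -3·0 + 3·18 = 108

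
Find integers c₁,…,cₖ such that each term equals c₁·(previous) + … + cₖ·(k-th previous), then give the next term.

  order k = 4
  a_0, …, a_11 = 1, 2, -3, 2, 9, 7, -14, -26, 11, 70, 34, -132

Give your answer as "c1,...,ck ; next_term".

1,-2,0,1 ; -189

  a_4 = 1·2 + -2·-3 + 0·2 + 1·1 = 9
  a_5 = 1·9 + -2·2 + 0·-3 + 1·2 = 7
  a_6 = 1·7 + -2·9 + 0·2 + 1·-3 = -14
  a_7 = 1·-14 + -2·7 + 0·9 + 1·2 = -26
  a_8 = 1·-26 + -2·-14 + 0·7 + 1·9 = 11
  a_9 = 1·11 + -2·-26 + 0·-14 + 1·7 = 70
  a_10 = 1·70 + -2·11 + 0·-26 + 1·-14 = 34
  a_11 = 1·34 + -2·70 + 0·11 + 1·-26 = -132
  a_12 = 1·-132 + -2·34 + 0·70 + 1·11 = -189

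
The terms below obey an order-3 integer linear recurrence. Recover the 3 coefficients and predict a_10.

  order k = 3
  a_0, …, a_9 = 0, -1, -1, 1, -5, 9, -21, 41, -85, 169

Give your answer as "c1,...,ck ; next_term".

  a_3 = -2·-1 + 1·-1 + 2·0 = 1
  a_4 = -2·1 + 1·-1 + 2·-1 = -5
  a_5 = -2·-5 + 1·1 + 2·-1 = 9
  a_6 = -2·9 + 1·-5 + 2·1 = -21
  a_7 = -2·-21 + 1·9 + 2·-5 = 41
  a_8 = -2·41 + 1·-21 + 2·9 = -85
  a_9 = -2·-85 + 1·41 + 2·-21 = 169
  a_10 = -2·169 + 1·-85 + 2·41 = -341

-2,1,2 ; -341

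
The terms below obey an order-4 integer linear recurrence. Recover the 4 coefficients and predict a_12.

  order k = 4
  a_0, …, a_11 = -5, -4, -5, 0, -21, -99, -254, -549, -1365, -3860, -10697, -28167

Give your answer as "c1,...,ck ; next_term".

3,-3,4,4 ; -73310

  a_4 = 3·0 + -3·-5 + 4·-4 + 4·-5 = -21
  a_5 = 3·-21 + -3·0 + 4·-5 + 4·-4 = -99
  a_6 = 3·-99 + -3·-21 + 4·0 + 4·-5 = -254
  a_7 = 3·-254 + -3·-99 + 4·-21 + 4·0 = -549
  a_8 = 3·-549 + -3·-254 + 4·-99 + 4·-21 = -1365
  a_9 = 3·-1365 + -3·-549 + 4·-254 + 4·-99 = -3860
  a_10 = 3·-3860 + -3·-1365 + 4·-549 + 4·-254 = -10697
  a_11 = 3·-10697 + -3·-3860 + 4·-1365 + 4·-549 = -28167
  a_12 = 3·-28167 + -3·-10697 + 4·-3860 + 4·-1365 = -73310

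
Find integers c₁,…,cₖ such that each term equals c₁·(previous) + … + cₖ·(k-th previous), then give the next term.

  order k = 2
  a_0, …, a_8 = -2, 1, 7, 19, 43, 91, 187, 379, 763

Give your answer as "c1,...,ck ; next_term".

3,-2 ; 1531

  a_2 = 3·1 + -2·-2 = 7
  a_3 = 3·7 + -2·1 = 19
  a_4 = 3·19 + -2·7 = 43
  a_5 = 3·43 + -2·19 = 91
  a_6 = 3·91 + -2·43 = 187
  a_7 = 3·187 + -2·91 = 379
  a_8 = 3·379 + -2·187 = 763
  a_9 = 3·763 + -2·379 = 1531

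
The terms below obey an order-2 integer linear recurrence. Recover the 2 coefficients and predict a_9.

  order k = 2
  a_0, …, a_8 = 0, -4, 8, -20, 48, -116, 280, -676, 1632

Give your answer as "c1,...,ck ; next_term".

-2,1 ; -3940

  a_2 = -2·-4 + 1·0 = 8
  a_3 = -2·8 + 1·-4 = -20
  a_4 = -2·-20 + 1·8 = 48
  a_5 = -2·48 + 1·-20 = -116
  a_6 = -2·-116 + 1·48 = 280
  a_7 = -2·280 + 1·-116 = -676
  a_8 = -2·-676 + 1·280 = 1632
  a_9 = -2·1632 + 1·-676 = -3940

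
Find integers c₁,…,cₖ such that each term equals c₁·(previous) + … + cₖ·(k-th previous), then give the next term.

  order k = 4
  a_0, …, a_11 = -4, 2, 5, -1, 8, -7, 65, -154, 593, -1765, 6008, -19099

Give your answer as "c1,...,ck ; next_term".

  a_4 = -2·-1 + 4·5 + 1·2 + 4·-4 = 8
  a_5 = -2·8 + 4·-1 + 1·5 + 4·2 = -7
  a_6 = -2·-7 + 4·8 + 1·-1 + 4·5 = 65
  a_7 = -2·65 + 4·-7 + 1·8 + 4·-1 = -154
  a_8 = -2·-154 + 4·65 + 1·-7 + 4·8 = 593
  a_9 = -2·593 + 4·-154 + 1·65 + 4·-7 = -1765
  a_10 = -2·-1765 + 4·593 + 1·-154 + 4·65 = 6008
  a_11 = -2·6008 + 4·-1765 + 1·593 + 4·-154 = -19099
  a_12 = -2·-19099 + 4·6008 + 1·-1765 + 4·593 = 62837

-2,4,1,4 ; 62837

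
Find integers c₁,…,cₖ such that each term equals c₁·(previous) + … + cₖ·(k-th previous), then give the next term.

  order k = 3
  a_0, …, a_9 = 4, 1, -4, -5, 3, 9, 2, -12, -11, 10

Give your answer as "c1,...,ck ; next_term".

0,-1,-1 ; 23

  a_3 = 0·-4 + -1·1 + -1·4 = -5
  a_4 = 0·-5 + -1·-4 + -1·1 = 3
  a_5 = 0·3 + -1·-5 + -1·-4 = 9
  a_6 = 0·9 + -1·3 + -1·-5 = 2
  a_7 = 0·2 + -1·9 + -1·3 = -12
  a_8 = 0·-12 + -1·2 + -1·9 = -11
  a_9 = 0·-11 + -1·-12 + -1·2 = 10
  a_10 = 0·10 + -1·-11 + -1·-12 = 23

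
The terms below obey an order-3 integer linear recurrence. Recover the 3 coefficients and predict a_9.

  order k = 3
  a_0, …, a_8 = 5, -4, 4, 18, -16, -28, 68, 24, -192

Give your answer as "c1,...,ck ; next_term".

  a_3 = 0·4 + -2·-4 + 2·5 = 18
  a_4 = 0·18 + -2·4 + 2·-4 = -16
  a_5 = 0·-16 + -2·18 + 2·4 = -28
  a_6 = 0·-28 + -2·-16 + 2·18 = 68
  a_7 = 0·68 + -2·-28 + 2·-16 = 24
  a_8 = 0·24 + -2·68 + 2·-28 = -192
  a_9 = 0·-192 + -2·24 + 2·68 = 88

0,-2,2 ; 88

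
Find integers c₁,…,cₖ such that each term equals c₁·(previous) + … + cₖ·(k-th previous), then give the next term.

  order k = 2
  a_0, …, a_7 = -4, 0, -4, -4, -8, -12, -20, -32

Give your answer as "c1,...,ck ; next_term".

1,1 ; -52

  a_2 = 1·0 + 1·-4 = -4
  a_3 = 1·-4 + 1·0 = -4
  a_4 = 1·-4 + 1·-4 = -8
  a_5 = 1·-8 + 1·-4 = -12
  a_6 = 1·-12 + 1·-8 = -20
  a_7 = 1·-20 + 1·-12 = -32
  a_8 = 1·-32 + 1·-20 = -52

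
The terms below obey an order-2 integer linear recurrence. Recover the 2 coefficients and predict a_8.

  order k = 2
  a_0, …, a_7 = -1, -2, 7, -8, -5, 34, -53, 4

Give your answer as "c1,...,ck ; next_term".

  a_2 = -2·-2 + -3·-1 = 7
  a_3 = -2·7 + -3·-2 = -8
  a_4 = -2·-8 + -3·7 = -5
  a_5 = -2·-5 + -3·-8 = 34
  a_6 = -2·34 + -3·-5 = -53
  a_7 = -2·-53 + -3·34 = 4
  a_8 = -2·4 + -3·-53 = 151

-2,-3 ; 151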